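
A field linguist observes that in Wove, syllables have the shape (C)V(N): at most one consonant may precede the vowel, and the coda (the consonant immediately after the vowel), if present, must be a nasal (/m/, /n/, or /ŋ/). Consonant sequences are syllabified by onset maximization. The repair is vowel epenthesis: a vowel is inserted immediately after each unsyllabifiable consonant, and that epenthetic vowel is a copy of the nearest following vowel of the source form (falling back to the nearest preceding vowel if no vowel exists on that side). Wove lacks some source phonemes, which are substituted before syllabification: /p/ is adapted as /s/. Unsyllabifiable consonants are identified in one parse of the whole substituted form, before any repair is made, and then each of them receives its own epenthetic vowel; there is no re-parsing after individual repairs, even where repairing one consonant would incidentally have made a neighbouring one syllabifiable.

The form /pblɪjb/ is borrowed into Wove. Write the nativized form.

sɪbɪlɪjɪbɪ

Substitution: /p/ → /s/, giving /sblɪjb/.
Syllabifying with onset maximization leaves /s/, /b/, /j/, /b/ stranded (only a nasal (/m/, /n/, or /ŋ/) is licensed in coda position; onsets are limited to one consonant).
Epenthesis after each stranded consonant: /s/ → /sɪ/, /b/ → /bɪ/, /j/ → /jɪ/, /b/ → /bɪ/.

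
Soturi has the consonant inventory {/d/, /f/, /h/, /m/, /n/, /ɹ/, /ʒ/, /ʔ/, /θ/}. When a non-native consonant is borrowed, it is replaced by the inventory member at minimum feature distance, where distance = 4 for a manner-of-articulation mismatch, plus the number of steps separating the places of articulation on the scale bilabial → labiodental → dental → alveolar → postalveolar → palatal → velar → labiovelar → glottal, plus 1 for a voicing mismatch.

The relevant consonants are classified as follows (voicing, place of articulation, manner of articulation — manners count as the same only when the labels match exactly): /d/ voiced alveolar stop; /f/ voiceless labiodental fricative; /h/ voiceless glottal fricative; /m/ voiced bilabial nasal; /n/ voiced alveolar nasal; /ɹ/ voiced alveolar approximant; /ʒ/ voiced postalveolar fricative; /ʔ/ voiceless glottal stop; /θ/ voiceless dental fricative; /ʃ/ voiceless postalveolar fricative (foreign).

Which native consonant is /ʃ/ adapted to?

ʒ

/ʒ/ is closest: same manner (fricative), place distance 0 (postalveolar→postalveolar), voicing differs (+1); total 1. Next closest is /θ/ at distance 2.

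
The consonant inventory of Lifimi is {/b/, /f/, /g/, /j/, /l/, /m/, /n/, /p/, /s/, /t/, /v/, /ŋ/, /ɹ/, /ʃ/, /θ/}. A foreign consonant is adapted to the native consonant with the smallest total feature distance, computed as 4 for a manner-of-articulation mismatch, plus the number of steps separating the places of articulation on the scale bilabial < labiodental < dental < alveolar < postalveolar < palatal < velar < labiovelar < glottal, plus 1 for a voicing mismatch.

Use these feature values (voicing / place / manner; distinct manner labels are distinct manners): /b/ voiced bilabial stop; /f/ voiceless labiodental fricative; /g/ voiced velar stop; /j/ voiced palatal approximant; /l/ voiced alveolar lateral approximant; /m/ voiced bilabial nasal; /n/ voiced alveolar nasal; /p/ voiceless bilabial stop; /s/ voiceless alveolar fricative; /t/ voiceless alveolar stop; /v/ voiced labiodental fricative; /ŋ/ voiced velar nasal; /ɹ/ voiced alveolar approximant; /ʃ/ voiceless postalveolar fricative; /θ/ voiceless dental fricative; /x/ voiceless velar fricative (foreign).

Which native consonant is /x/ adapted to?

ʃ

/ʃ/ is closest: same manner (fricative), place distance 2 (velar→postalveolar), same voicing; total 2. Next closest is /s/ at distance 3.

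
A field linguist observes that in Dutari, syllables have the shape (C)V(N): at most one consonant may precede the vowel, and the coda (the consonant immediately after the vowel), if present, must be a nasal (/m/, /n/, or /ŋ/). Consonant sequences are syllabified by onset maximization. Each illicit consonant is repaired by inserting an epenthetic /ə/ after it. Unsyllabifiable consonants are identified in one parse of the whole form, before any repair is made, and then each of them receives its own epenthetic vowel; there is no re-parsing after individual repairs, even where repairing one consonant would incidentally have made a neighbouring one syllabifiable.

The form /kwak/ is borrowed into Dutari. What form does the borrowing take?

Syllabifying with onset maximization leaves /k/, /k/ stranded (only a nasal (/m/, /n/, or /ŋ/) is licensed in coda position; onsets are limited to one consonant).
Epenthesis after each stranded consonant: /k/ → /kə/, /k/ → /kə/.

kəwakə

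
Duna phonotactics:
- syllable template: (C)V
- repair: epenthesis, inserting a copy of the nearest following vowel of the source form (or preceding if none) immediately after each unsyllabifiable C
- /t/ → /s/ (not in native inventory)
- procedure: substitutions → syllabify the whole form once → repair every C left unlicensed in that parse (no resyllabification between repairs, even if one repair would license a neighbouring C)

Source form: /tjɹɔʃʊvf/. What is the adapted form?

sɔjɔɹɔʃʊvʊfʊ

Substitution: /t/ → /s/, giving /sjɹɔʃʊvf/.
Under (C)V, the unsyllabifiable consonants are /s/, /j/, /v/, /f/ (no codas are permitted; onsets are limited to one consonant).
Inserting the epenthetic vowel yields /s/ → /sɔ/, /j/ → /jɔ/, /v/ → /vʊ/, /f/ → /fʊ/.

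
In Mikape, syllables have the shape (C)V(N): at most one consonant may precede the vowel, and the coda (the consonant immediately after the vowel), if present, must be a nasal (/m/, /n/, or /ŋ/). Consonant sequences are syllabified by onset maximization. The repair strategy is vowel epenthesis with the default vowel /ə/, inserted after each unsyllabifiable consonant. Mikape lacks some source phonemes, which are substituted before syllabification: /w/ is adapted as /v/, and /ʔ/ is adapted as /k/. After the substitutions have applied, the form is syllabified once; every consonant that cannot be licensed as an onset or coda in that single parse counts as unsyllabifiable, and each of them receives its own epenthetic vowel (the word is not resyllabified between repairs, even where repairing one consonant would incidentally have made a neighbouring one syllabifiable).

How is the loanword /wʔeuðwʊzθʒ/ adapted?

Substitution: /w/ → /v/, /ʔ/ → /k/, giving /vkeuðvʊzθʒ/.
Syllabifying with onset maximization leaves /v/, /ð/, /z/, /θ/, /ʒ/ stranded (only a nasal (/m/, /n/, or /ŋ/) is licensed in coda position; onsets are limited to one consonant).
Each unlicensed consonant becomes the onset of a new syllable: /v/ → /və/, /ð/ → /ðə/, /z/ → /zə/, /θ/ → /θə/, /ʒ/ → /ʒə/.

vəkeuðəvʊzəθəʒə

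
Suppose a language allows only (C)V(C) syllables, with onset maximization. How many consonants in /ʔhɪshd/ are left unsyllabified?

Under (C)V(C), the unsyllabifiable consonants are /ʔ/, /h/, /d/ (at most one coda consonant is licensed; onsets are limited to one consonant).

3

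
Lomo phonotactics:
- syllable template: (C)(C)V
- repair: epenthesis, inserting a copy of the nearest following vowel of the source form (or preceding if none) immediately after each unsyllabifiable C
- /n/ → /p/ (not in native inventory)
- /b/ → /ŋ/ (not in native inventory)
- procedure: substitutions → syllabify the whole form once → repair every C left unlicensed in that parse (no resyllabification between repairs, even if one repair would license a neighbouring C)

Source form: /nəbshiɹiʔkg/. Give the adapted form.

pəŋishiɹiʔikigi

Substitution: /n/ → /p/, /b/ → /ŋ/, giving /pəŋshiɹiʔkg/.
Under (C)(C)V, the unsyllabifiable consonants are /ŋ/, /ʔ/, /k/, /g/ (no codas are permitted; onsets may contain at most 2 consonants).
Each unlicensed consonant becomes the onset of a new syllable: /ŋ/ → /ŋi/, /ʔ/ → /ʔi/, /k/ → /ki/, /g/ → /gi/.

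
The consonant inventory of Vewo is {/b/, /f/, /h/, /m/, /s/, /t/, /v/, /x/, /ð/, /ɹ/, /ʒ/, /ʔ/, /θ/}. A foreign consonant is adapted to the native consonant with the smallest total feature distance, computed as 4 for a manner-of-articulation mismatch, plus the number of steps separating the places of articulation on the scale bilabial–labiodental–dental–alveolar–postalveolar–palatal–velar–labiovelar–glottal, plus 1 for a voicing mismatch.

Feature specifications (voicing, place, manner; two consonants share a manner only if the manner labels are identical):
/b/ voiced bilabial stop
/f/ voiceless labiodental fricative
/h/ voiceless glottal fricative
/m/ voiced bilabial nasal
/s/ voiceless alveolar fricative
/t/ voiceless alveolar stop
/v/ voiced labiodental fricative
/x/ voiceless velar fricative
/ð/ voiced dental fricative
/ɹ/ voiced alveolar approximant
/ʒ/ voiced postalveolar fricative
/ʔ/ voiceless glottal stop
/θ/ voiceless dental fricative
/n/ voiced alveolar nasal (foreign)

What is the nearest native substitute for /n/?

m

/m/ is closest: same manner (nasal), place distance 3 (alveolar→bilabial), same voicing; total 3. Next closest is /ɹ/ at distance 4.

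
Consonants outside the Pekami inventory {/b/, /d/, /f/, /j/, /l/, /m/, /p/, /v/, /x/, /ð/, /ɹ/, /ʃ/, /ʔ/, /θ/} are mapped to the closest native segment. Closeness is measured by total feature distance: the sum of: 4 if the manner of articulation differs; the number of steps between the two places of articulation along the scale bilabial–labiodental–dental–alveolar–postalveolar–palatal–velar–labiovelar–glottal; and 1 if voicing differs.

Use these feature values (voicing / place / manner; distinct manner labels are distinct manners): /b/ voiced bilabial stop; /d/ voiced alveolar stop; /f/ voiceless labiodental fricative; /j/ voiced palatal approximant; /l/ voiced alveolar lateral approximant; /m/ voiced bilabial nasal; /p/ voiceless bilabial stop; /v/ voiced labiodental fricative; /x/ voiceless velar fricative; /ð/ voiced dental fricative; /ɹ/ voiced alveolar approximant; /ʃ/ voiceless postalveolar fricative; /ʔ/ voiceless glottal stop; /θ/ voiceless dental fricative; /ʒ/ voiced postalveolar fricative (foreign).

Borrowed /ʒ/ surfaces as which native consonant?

ʃ

/ʃ/ is closest: same manner (fricative), place distance 0 (postalveolar→postalveolar), voicing differs (+1); total 1. Next closest is /ð/ at distance 2.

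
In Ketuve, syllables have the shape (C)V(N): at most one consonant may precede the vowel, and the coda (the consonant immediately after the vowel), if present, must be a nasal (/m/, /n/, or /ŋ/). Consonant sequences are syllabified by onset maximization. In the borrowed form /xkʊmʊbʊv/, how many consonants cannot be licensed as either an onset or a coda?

Under (C)V(N), the unsyllabifiable consonants are /x/, /v/ (only a nasal (/m/, /n/, or /ŋ/) is licensed in coda position; onsets are limited to one consonant).

2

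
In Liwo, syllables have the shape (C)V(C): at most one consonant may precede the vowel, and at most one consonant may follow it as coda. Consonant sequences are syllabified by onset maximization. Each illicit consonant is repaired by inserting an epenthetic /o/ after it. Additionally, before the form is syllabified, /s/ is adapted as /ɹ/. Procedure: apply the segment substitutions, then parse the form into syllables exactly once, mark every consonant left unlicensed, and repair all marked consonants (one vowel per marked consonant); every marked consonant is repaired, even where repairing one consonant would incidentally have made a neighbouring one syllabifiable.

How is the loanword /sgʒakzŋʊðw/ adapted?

ɹogoʒakzoŋʊðwo

Substitution: /s/ → /ɹ/, giving /ɹgʒakzŋʊðw/.
Under (C)V(C), the unsyllabifiable consonants are /ɹ/, /g/, /z/, /w/ (at most one coda consonant is licensed; onsets are limited to one consonant).
Epenthesis after each stranded consonant: /ɹ/ → /ɹo/, /g/ → /go/, /z/ → /zo/, /w/ → /wo/.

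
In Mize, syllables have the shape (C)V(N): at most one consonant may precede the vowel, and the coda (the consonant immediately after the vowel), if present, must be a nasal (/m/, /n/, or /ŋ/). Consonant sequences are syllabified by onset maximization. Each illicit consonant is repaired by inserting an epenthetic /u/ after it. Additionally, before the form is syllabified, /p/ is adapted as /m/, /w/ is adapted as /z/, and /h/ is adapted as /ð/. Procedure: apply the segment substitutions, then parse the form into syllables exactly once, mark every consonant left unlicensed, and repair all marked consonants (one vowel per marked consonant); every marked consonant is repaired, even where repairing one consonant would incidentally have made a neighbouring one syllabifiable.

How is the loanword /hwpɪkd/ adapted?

Substitution: /h/ → /ð/, /w/ → /z/, /p/ → /m/, giving /ðzmɪkd/.
Syllabifying with onset maximization leaves /ð/, /z/, /k/, /d/ stranded (only a nasal (/m/, /n/, or /ŋ/) is licensed in coda position; onsets are limited to one consonant).
Inserting the epenthetic vowel yields /ð/ → /ðu/, /z/ → /zu/, /k/ → /ku/, /d/ → /du/.

ðuzumɪkudu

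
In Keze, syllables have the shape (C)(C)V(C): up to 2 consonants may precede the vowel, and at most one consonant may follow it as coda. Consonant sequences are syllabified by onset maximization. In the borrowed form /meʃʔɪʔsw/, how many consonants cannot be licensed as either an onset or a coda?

2

The consonants /s/, /w/ cannot be parsed into a legal (C)(C)V(C) syllable (at most one coda consonant is licensed; onsets may contain at most 2 consonants).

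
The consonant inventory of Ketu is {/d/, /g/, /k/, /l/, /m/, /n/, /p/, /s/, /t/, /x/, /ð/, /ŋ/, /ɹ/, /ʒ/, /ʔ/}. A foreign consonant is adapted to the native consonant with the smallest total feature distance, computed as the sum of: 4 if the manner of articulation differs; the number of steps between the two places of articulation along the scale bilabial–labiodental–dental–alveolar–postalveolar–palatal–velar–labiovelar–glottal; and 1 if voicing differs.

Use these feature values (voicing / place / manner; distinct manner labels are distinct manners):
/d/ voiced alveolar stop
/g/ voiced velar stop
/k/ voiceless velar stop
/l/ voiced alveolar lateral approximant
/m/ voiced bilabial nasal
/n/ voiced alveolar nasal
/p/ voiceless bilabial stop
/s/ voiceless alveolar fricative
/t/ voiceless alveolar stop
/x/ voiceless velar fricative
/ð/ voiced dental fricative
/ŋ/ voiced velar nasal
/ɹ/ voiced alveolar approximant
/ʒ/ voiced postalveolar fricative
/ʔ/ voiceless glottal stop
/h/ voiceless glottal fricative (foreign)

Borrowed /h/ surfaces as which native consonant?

/x/ is closest: same manner (fricative), place distance 2 (glottal→velar), same voicing; total 2. Next closest is /ʔ/ at distance 4.

x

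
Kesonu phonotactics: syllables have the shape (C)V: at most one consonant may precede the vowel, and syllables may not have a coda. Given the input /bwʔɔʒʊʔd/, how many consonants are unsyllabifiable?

The consonants /b/, /w/, /ʔ/, /d/ cannot be parsed into a legal (C)V syllable (no codas are permitted; onsets are limited to one consonant).

4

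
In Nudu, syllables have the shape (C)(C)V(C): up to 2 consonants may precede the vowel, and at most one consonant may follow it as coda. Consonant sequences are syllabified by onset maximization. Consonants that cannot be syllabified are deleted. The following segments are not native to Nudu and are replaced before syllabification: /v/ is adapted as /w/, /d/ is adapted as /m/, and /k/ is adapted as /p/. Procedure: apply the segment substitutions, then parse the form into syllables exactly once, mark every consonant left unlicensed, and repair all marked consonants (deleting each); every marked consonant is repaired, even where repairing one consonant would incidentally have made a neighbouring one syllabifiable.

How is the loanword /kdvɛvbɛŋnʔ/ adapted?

Substitution: /k/ → /p/, /d/ → /m/, /v/ → /w/, giving /pmwɛwbɛŋnʔ/.
Under (C)(C)V(C), the unsyllabifiable consonants are /p/, /n/, /ʔ/ (at most one coda consonant is licensed; onsets may contain at most 2 consonants).
Deleting the stranded consonants removes /p/, /n/, /ʔ/.

mwɛwbɛŋ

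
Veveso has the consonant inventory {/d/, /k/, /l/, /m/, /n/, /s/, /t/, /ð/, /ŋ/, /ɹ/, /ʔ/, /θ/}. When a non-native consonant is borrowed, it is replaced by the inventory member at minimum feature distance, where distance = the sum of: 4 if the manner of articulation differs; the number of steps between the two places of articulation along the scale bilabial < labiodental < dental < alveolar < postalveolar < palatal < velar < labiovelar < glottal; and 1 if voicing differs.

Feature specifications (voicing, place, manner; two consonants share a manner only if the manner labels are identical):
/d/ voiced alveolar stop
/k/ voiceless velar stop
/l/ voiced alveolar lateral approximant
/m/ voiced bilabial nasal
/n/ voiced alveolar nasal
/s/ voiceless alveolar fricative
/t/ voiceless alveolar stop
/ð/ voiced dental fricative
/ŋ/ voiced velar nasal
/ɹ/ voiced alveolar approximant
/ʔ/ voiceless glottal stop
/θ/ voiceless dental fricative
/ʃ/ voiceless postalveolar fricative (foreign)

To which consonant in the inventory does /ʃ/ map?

s

/s/ is closest: same manner (fricative), place distance 1 (postalveolar→alveolar), same voicing; total 1. Next closest is /θ/ at distance 2.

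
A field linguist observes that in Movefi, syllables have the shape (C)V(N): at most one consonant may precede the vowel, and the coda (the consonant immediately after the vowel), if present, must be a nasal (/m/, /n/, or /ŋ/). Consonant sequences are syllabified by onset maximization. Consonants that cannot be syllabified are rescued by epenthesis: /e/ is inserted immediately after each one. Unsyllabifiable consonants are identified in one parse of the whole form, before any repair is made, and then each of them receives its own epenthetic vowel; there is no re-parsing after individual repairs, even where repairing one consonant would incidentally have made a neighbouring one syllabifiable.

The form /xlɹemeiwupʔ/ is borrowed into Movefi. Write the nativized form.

The consonants /x/, /l/, /p/, /ʔ/ cannot be parsed into a legal (C)V(N) syllable (only a nasal (/m/, /n/, or /ŋ/) is licensed in coda position; onsets are limited to one consonant).
Epenthesis after each stranded consonant: /x/ → /xe/, /l/ → /le/, /p/ → /pe/, /ʔ/ → /ʔe/.

xeleɹemeiwupeʔe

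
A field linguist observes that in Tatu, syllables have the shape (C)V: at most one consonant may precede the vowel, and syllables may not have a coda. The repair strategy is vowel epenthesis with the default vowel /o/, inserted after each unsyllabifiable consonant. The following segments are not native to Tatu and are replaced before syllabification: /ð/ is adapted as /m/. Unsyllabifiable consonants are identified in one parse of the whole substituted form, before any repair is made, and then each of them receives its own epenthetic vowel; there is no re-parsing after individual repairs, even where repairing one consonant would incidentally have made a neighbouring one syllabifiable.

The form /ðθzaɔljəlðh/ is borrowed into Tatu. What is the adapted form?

Substitution: /ð/ → /m/, giving /mθzaɔljəlmh/.
Under (C)V, the unsyllabifiable consonants are /m/, /θ/, /l/, /l/, /m/, /h/ (no codas are permitted; onsets are limited to one consonant).
Epenthesis after each stranded consonant: /m/ → /mo/, /θ/ → /θo/, /l/ → /lo/, /l/ → /lo/, /m/ → /mo/, /h/ → /ho/.

moθozaɔlojəlomoho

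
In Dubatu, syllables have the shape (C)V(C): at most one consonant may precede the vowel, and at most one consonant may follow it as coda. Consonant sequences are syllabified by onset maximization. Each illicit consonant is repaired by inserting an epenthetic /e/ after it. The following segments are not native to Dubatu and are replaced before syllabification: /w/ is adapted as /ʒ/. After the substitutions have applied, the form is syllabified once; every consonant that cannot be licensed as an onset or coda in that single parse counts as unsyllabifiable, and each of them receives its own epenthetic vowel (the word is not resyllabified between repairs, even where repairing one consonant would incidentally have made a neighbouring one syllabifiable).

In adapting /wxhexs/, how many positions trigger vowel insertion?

After substitution the input is /ʒxhexs/.
The unsyllabifiable consonants are /ʒ/, /x/, /s/; each receives one epenthetic vowel.

3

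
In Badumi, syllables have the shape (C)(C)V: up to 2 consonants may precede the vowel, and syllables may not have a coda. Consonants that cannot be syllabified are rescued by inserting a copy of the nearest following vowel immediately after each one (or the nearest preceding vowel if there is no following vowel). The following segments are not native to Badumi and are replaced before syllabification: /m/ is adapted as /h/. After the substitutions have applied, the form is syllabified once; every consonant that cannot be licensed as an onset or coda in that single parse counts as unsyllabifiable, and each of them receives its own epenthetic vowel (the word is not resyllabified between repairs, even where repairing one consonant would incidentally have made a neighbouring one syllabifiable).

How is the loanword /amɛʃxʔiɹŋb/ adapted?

Substitution: /m/ → /h/, giving /ahɛʃxʔiɹŋb/.
The consonants /ʃ/, /ɹ/, /ŋ/, /b/ cannot be parsed into a legal (C)(C)V syllable (no codas are permitted; onsets may contain at most 2 consonants).
Inserting the epenthetic vowel yields /ʃ/ → /ʃi/, /ɹ/ → /ɹi/, /ŋ/ → /ŋi/, /b/ → /bi/.

ahɛʃixʔiɹiŋibi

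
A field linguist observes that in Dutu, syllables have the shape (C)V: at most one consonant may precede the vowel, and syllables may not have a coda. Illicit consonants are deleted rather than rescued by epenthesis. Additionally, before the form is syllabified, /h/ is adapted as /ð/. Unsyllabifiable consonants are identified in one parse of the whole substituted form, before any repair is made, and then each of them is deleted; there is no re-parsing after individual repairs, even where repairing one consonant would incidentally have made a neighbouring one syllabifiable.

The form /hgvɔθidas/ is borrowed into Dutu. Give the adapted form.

vɔθida

Substitution: /h/ → /ð/, giving /ðgvɔθidas/.
Under (C)V, the unsyllabifiable consonants are /ð/, /g/, /s/ (no codas are permitted; onsets are limited to one consonant).
Each unlicensed consonant is deleted: /ð/, /g/, /s/.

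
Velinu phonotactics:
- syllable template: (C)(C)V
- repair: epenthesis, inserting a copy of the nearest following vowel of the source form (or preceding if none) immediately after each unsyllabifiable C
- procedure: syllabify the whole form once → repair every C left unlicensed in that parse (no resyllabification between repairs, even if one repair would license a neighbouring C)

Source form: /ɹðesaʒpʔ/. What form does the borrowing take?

The consonants /ʒ/, /p/, /ʔ/ cannot be parsed into a legal (C)(C)V syllable (no codas are permitted; onsets may contain at most 2 consonants).
Inserting the epenthetic vowel yields /ʒ/ → /ʒa/, /p/ → /pa/, /ʔ/ → /ʔa/.

ɹðesaʒapaʔa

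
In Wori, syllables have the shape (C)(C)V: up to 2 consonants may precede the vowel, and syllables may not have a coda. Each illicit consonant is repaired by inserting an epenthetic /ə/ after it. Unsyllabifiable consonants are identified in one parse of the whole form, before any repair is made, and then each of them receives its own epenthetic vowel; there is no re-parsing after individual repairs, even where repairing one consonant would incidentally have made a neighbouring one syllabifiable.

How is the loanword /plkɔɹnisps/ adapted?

pəlkɔɹnisəpəsə

The consonants /p/, /s/, /p/, /s/ cannot be parsed into a legal (C)(C)V syllable (no codas are permitted; onsets may contain at most 2 consonants).
Epenthesis after each stranded consonant: /p/ → /pə/, /s/ → /sə/, /p/ → /pə/, /s/ → /sə/.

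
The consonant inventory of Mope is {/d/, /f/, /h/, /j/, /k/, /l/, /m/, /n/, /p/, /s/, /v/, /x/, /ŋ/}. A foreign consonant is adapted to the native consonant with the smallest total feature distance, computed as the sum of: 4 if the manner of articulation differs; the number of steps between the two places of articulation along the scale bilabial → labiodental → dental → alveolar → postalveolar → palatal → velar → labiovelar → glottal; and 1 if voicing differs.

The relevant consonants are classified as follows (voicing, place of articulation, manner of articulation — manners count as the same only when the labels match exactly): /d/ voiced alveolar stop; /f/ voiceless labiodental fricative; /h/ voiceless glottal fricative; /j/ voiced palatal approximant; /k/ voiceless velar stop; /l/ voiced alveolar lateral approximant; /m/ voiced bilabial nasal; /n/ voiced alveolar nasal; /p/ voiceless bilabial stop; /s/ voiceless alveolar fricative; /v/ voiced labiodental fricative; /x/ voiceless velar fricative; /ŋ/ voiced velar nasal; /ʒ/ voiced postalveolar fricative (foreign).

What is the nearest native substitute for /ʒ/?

s

/s/ is closest: same manner (fricative), place distance 1 (postalveolar→alveolar), voicing differs (+1); total 2. Next closest is /v/ at distance 3.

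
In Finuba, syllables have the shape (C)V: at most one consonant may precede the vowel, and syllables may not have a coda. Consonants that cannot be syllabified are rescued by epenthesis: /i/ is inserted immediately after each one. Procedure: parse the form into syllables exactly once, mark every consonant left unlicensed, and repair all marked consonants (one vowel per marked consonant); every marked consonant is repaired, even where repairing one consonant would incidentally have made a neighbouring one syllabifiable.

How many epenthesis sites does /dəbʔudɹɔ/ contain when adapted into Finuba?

2

The unsyllabifiable consonants are /b/, /d/; each receives one epenthetic vowel.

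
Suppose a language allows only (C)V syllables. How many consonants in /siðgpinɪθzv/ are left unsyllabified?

5

The consonants /ð/, /g/, /θ/, /z/, /v/ cannot be parsed into a legal (C)V syllable (no codas are permitted; onsets are limited to one consonant).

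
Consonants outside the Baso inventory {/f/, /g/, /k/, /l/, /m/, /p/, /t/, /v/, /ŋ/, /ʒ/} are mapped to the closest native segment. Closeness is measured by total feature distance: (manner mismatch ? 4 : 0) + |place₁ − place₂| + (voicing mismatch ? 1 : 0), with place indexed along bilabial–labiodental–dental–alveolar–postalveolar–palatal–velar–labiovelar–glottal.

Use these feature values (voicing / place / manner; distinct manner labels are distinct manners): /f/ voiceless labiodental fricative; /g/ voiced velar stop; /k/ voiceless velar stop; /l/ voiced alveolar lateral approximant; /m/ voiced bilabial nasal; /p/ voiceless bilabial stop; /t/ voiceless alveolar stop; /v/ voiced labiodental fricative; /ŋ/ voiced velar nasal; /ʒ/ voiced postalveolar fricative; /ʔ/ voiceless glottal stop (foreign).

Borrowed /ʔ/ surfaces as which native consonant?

/k/ is closest: same manner (stop), place distance 2 (glottal→velar), same voicing; total 2. Next closest is /g/ at distance 3.

k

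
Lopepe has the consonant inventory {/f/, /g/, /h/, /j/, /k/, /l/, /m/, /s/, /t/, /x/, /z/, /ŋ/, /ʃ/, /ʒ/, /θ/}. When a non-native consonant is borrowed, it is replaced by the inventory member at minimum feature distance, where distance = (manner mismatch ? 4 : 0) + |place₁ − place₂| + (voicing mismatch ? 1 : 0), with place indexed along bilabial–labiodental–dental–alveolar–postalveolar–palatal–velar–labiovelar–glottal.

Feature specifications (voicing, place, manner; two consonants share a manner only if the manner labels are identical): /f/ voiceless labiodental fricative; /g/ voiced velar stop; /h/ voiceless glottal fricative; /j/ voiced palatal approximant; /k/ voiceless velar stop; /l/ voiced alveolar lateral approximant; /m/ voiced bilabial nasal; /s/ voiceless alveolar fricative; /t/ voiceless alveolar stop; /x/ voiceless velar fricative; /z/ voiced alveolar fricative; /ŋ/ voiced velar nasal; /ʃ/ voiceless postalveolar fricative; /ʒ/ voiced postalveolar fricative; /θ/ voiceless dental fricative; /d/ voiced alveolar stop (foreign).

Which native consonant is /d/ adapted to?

t

/t/ is closest: same manner (stop), place distance 0 (alveolar→alveolar), voicing differs (+1); total 1. Next closest is /g/ at distance 3.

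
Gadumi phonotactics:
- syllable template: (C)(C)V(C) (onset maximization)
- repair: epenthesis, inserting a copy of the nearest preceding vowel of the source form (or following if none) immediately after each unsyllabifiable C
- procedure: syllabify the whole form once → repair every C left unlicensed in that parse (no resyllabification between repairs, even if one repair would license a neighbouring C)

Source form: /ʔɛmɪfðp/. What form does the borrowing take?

ʔɛmɪfðɪpɪ

Syllabifying with onset maximization leaves /ð/, /p/ stranded (at most one coda consonant is licensed; onsets may contain at most 2 consonants).
Inserting the epenthetic vowel yields /ð/ → /ðɪ/, /p/ → /pɪ/.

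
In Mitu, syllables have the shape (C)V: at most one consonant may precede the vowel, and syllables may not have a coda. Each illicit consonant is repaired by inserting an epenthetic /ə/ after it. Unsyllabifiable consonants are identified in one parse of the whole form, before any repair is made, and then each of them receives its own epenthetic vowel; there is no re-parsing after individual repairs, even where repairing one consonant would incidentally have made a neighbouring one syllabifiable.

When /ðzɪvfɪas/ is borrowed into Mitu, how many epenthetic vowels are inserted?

The unsyllabifiable consonants are /ð/, /v/, /s/; each receives one epenthetic vowel.

3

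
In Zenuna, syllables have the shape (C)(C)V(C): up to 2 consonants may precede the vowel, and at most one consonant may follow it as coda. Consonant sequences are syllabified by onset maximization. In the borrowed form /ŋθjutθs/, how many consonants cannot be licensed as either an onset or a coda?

Under (C)(C)V(C), the unsyllabifiable consonants are /ŋ/, /θ/, /s/ (at most one coda consonant is licensed; onsets may contain at most 2 consonants).

3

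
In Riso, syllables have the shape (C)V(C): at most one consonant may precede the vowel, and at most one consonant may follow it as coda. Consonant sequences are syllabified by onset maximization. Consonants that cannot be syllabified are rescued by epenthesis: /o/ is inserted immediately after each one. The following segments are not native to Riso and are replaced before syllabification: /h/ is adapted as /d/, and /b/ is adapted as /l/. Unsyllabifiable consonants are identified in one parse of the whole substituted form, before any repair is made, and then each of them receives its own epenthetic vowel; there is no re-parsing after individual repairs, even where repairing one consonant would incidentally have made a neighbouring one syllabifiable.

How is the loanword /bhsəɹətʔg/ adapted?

Substitution: /b/ → /l/, /h/ → /d/, giving /ldsəɹətʔg/.
Under (C)V(C), the unsyllabifiable consonants are /l/, /d/, /ʔ/, /g/ (at most one coda consonant is licensed; onsets are limited to one consonant).
Inserting the epenthetic vowel yields /l/ → /lo/, /d/ → /do/, /ʔ/ → /ʔo/, /g/ → /go/.

lodosəɹətʔogo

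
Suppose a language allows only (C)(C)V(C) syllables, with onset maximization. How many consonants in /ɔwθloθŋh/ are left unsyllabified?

The consonants /ŋ/, /h/ cannot be parsed into a legal (C)(C)V(C) syllable (at most one coda consonant is licensed; onsets may contain at most 2 consonants).

2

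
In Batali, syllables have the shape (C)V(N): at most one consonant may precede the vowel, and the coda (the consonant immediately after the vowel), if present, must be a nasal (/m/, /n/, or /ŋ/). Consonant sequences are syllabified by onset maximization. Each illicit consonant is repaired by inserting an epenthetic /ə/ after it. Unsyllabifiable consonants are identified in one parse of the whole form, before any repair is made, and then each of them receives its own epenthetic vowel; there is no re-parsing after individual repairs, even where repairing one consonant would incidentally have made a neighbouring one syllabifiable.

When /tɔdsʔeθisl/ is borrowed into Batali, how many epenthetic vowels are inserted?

The unsyllabifiable consonants are /d/, /s/, /s/, /l/; each receives one epenthetic vowel.

4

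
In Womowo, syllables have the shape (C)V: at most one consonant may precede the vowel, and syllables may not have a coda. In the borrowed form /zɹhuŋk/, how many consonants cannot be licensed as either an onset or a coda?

The consonants /z/, /ɹ/, /ŋ/, /k/ cannot be parsed into a legal (C)V syllable (no codas are permitted; onsets are limited to one consonant).

4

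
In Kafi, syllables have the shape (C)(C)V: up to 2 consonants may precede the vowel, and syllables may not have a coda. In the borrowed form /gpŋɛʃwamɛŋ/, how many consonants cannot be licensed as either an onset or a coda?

2

Syllabifying with onset maximization leaves /g/, /ŋ/ stranded (no codas are permitted; onsets may contain at most 2 consonants).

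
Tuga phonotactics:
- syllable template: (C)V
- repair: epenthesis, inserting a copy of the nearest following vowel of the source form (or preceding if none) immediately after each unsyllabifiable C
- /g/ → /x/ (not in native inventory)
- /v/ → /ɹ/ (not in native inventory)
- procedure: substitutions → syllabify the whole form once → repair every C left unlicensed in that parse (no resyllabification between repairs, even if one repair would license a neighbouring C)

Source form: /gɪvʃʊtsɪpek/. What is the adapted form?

Substitution: /g/ → /x/, /v/ → /ɹ/, giving /xɪɹʃʊtsɪpek/.
Syllabifying with onset maximization leaves /ɹ/, /t/, /k/ stranded (no codas are permitted; onsets are limited to one consonant).
Each unlicensed consonant becomes the onset of a new syllable: /ɹ/ → /ɹʊ/, /t/ → /tɪ/, /k/ → /ke/.

xɪɹʊʃʊtɪsɪpeke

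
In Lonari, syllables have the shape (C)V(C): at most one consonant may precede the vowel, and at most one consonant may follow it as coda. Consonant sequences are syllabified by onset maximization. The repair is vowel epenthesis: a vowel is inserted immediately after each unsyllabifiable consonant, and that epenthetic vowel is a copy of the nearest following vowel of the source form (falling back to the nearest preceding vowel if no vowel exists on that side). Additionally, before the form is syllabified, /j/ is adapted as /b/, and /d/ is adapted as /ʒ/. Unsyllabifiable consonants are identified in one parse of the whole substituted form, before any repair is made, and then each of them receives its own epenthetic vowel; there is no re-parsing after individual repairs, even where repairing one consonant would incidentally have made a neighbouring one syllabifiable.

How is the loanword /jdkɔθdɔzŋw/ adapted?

Substitution: /j/ → /b/, /d/ → /ʒ/, giving /bʒkɔθʒɔzŋw/.
Under (C)V(C), the unsyllabifiable consonants are /b/, /ʒ/, /ŋ/, /w/ (at most one coda consonant is licensed; onsets are limited to one consonant).
Each unlicensed consonant becomes the onset of a new syllable: /b/ → /bɔ/, /ʒ/ → /ʒɔ/, /ŋ/ → /ŋɔ/, /w/ → /wɔ/.

bɔʒɔkɔθʒɔzŋɔwɔ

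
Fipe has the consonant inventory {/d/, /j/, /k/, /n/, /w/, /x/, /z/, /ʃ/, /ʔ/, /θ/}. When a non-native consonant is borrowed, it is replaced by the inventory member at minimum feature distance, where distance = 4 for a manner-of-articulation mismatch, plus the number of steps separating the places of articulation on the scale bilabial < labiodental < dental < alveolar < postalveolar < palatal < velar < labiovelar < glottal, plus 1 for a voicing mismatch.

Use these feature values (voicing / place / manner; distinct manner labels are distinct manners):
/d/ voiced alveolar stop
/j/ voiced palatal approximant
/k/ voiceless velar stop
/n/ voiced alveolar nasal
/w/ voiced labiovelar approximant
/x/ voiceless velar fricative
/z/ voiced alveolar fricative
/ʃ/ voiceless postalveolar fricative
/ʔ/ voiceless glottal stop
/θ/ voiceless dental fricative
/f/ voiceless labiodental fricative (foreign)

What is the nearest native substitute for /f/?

θ

/θ/ is closest: same manner (fricative), place distance 1 (labiodental→dental), same voicing; total 1. Next closest is /z/ at distance 3.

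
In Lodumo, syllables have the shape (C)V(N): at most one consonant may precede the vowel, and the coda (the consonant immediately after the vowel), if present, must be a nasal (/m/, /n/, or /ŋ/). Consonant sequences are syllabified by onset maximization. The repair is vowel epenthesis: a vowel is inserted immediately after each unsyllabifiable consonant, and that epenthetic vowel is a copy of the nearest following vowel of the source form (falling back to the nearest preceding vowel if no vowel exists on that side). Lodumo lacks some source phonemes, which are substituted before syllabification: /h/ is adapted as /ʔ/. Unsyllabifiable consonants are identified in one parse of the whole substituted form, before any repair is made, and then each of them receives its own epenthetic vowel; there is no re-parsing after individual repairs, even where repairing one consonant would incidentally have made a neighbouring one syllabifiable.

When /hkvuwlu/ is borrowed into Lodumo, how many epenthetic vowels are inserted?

After substitution the input is /ʔkvuwlu/.
The unsyllabifiable consonants are /ʔ/, /k/, /w/; each receives one epenthetic vowel.

3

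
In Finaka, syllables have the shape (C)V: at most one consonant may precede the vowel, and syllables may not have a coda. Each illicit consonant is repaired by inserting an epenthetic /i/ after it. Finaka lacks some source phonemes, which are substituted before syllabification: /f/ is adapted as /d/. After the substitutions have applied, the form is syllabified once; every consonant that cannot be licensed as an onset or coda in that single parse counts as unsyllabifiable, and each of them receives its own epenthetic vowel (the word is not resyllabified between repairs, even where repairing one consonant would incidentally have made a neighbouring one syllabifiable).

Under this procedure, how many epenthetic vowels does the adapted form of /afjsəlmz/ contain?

5

After substitution the input is /adjsəlmz/.
The unsyllabifiable consonants are /d/, /j/, /l/, /m/, /z/; each receives one epenthetic vowel.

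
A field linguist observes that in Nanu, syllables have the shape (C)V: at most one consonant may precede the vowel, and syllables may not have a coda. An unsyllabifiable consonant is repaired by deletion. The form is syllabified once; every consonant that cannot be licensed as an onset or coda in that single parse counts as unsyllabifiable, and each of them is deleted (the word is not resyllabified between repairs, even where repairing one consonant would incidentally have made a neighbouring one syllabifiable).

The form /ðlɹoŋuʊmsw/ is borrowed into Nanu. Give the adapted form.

Under (C)V, the unsyllabifiable consonants are /ð/, /l/, /m/, /s/, /w/ (no codas are permitted; onsets are limited to one consonant).
Deletion applies to /ð/, /l/, /m/, /s/, /w/.

ɹoŋuʊ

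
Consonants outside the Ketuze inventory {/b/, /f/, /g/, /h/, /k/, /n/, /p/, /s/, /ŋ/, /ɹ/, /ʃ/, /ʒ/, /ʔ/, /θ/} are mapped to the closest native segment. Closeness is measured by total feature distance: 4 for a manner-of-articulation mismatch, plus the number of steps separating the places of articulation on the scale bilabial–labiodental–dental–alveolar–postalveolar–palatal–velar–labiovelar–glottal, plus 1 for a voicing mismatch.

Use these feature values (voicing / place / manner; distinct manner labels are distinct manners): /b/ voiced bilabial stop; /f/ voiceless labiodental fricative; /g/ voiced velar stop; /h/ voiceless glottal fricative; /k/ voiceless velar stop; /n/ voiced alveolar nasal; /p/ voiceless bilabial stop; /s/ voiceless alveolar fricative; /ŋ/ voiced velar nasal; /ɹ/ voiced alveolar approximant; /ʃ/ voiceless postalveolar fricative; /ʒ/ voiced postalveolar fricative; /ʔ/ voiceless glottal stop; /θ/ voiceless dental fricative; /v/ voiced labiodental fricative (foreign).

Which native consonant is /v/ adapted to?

f

/f/ is closest: same manner (fricative), place distance 0 (labiodental→labiodental), voicing differs (+1); total 1. Next closest is /θ/ at distance 2.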